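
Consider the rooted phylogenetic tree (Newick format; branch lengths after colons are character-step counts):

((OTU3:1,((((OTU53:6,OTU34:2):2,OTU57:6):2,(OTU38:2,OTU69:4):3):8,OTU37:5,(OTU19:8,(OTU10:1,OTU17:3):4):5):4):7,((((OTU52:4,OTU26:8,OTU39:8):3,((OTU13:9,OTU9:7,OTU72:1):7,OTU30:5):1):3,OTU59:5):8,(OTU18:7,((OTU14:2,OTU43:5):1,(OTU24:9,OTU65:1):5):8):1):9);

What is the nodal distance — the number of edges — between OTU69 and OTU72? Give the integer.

11

The MRCA of OTU69 and OTU72 is the root of the tree.
From OTU69 up to that node: 5 branches. From OTU72 up to the same node: 6 branches. Total: 5 + 6 = 11.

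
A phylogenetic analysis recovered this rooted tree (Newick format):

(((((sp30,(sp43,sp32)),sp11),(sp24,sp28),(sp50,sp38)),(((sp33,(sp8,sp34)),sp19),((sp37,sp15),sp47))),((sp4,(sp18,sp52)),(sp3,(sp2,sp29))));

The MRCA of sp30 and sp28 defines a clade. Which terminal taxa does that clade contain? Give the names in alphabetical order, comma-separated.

Tracing sp30: it sits inside (sp30,(sp43,sp32)).
Tracing sp28: it sits inside (sp24,sp28).
The smallest clade enclosing both is (((sp30,(sp43,sp32)),sp11),(sp24,sp28),(sp50,sp38)); the answer is its 8 terminal taxa in alphabetical order.

sp11, sp24, sp28, sp30, sp32, sp38, sp43, sp50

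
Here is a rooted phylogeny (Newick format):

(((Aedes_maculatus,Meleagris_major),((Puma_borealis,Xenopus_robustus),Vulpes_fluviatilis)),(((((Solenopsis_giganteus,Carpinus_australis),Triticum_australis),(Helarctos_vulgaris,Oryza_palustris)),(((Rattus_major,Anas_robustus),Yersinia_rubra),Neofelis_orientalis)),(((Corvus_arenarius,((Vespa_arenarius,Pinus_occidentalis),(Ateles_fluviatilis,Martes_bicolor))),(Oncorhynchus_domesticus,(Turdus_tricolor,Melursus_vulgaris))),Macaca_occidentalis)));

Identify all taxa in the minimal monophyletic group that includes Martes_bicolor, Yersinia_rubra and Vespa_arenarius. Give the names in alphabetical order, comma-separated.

Anas_robustus, Ateles_fluviatilis, Carpinus_australis, Corvus_arenarius, Helarctos_vulgaris, Macaca_occidentalis, Martes_bicolor, Melursus_vulgaris, Neofelis_orientalis, Oncorhynchus_domesticus, Oryza_palustris, Pinus_occidentalis, Rattus_major, Solenopsis_giganteus, Triticum_australis, Turdus_tricolor, Vespa_arenarius, Yersinia_rubra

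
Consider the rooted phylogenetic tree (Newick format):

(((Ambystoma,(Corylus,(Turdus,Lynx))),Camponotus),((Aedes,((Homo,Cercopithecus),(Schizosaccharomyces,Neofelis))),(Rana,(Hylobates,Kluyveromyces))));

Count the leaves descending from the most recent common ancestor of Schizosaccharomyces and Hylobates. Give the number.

The MRCA of Schizosaccharomyces and Hylobates is the node subtending ((Aedes,((Homo,Cercopithecus),(Schizosaccharomyces,Neofelis))),(Rana,(Hylobates,Kluyveromyces))).
That clade contains 8 terminal taxa: Aedes, Cercopithecus, Homo, Hylobates, Kluyveromyces, Neofelis, Rana, Schizosaccharomyces.

8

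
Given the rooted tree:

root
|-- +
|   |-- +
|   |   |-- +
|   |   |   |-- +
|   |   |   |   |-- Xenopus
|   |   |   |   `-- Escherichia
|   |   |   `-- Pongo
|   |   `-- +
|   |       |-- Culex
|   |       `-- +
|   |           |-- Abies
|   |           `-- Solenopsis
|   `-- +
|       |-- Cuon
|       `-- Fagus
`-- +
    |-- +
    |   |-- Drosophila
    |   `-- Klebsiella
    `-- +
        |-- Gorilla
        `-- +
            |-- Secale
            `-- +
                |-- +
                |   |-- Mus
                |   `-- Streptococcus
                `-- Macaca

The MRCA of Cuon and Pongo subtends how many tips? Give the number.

The MRCA of Cuon and Pongo is the node subtending ((((Xenopus,Escherichia),Pongo),(Culex,(Abies,Solenopsis))),(Cuon,Fagus)).
That clade contains 8 terminal taxa: Abies, Culex, Cuon, Escherichia, Fagus, Pongo, Solenopsis, Xenopus.

8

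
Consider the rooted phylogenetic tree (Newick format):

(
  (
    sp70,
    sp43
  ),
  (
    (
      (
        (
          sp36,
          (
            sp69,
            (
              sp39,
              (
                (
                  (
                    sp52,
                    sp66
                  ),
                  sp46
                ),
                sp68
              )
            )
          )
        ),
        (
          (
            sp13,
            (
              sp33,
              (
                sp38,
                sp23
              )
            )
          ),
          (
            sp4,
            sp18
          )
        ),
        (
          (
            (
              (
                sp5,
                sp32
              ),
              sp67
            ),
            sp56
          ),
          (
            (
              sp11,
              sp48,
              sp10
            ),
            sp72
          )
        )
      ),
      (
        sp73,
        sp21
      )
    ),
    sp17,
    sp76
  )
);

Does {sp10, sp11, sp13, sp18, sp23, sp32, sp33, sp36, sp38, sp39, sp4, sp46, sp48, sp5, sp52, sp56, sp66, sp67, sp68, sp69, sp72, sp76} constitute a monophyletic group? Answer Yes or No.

The MRCA of the listed taxa subtends ((((sp36,(sp69,(sp39,(((sp52,sp66),sp46),sp68)))),((sp13,(sp33,(sp38,sp23))),(sp4,sp18)),((((sp5,sp32),sp67),sp56),((sp11,sp48,sp10),sp72))),(sp73,sp21)),sp17,sp76).
That clade also contains sp17, sp21, sp73, which are not in the proposed group, so the group is not monophyletic.

No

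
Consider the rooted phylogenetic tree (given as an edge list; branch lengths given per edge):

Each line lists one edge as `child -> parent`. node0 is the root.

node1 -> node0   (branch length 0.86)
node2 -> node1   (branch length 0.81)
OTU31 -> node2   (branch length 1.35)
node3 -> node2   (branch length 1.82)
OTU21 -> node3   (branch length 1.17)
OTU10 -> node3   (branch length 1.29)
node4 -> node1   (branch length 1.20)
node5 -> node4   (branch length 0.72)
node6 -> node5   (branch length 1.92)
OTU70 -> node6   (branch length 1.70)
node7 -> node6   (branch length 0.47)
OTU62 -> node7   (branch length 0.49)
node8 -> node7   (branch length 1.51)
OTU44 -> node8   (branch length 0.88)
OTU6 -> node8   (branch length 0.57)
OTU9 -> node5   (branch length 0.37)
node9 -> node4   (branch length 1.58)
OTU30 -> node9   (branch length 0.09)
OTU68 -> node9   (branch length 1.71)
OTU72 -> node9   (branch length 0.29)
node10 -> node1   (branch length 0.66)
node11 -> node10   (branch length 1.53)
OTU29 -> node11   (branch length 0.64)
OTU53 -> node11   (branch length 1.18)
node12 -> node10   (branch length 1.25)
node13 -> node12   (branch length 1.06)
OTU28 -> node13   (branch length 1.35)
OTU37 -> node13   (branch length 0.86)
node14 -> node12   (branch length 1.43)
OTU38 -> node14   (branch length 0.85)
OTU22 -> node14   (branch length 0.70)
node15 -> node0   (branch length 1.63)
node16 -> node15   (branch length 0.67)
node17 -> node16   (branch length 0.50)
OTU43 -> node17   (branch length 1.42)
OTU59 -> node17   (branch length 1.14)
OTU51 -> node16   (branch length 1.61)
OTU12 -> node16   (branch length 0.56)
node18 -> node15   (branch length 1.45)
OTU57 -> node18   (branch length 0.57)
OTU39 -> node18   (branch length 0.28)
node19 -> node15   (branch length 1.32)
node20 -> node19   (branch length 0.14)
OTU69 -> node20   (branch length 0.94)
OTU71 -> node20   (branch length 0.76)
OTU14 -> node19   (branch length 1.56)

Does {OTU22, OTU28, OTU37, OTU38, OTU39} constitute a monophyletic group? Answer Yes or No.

The MRCA of the listed taxa is the root, so the smallest clade containing them is the whole tree.
That clade also contains OTU10, OTU12, OTU14, OTU21, OTU29, OTU30, OTU31, OTU43, OTU44, OTU51, OTU53, OTU57, OTU59, OTU6, OTU62, OTU68, OTU69, OTU70, OTU71, OTU72, OTU9, which are not in the proposed group, so the group is not monophyletic.

No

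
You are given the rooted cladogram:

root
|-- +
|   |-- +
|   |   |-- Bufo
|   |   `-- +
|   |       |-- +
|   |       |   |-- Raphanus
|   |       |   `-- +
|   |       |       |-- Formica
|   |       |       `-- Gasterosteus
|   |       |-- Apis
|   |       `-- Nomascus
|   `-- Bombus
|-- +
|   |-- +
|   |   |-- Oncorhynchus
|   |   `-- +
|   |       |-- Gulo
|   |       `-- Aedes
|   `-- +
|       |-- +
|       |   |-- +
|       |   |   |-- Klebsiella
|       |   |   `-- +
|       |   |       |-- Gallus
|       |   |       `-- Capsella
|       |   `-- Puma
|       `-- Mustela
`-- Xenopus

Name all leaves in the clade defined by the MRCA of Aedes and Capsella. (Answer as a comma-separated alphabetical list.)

Aedes, Capsella, Gallus, Gulo, Klebsiella, Mustela, Oncorhynchus, Puma

Tracing Aedes: it sits inside (Gulo,Aedes).
Tracing Capsella: it sits inside (Gallus,Capsella).
The smallest clade enclosing both is ((Oncorhynchus,(Gulo,Aedes)),(((Klebsiella,(Gallus,Capsella)),Puma),Mustela)); the answer is its 8 terminal taxa in alphabetical order.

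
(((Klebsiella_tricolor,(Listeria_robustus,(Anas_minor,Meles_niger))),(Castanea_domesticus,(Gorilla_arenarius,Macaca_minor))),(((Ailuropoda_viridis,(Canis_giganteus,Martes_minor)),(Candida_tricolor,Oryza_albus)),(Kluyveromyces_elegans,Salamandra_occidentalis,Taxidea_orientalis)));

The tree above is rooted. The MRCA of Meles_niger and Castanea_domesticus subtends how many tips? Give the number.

The MRCA of Meles_niger and Castanea_domesticus is the node subtending ((Klebsiella_tricolor,(Listeria_robustus,(Anas_minor,Meles_niger))),(Castanea_domesticus,(Gorilla_arenarius,Macaca_minor))).
That clade contains 7 terminal taxa: Anas_minor, Castanea_domesticus, Gorilla_arenarius, Klebsiella_tricolor, Listeria_robustus, Macaca_minor, Meles_niger.

7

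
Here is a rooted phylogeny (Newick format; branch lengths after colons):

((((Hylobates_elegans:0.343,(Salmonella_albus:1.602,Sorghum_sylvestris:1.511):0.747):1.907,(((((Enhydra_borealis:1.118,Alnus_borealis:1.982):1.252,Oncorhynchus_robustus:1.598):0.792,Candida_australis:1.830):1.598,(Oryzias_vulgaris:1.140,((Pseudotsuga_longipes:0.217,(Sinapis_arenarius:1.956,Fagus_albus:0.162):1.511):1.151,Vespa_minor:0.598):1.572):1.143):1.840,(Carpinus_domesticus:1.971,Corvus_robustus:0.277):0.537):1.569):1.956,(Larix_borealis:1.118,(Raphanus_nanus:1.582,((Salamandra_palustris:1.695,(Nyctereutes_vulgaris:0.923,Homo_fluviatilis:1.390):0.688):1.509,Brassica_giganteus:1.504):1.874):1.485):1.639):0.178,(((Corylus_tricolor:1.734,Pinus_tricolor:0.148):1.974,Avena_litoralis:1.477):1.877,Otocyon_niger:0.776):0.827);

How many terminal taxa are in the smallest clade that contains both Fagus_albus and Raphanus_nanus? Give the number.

20

The MRCA of Fagus_albus and Raphanus_nanus is the node subtending (((Hylobates_elegans,(Salmonella_albus,Sorghum_sylvestris)),(((((Enhydra_borealis,Alnus_borealis),Oncorhynchus_robustus),Candida_australis),(Oryzias_vulgaris,((Pseudotsuga_longipes,(Sinapis_arenarius,Fagus_albus)),Vespa_minor))),(Carpinus_domesticus,Corvus_robustus))),(Larix_borealis,(Raphanus_nanus,((Salamandra_palustris,(Nyctereutes_vulgaris,Homo_fluviatilis)),Brassica_giganteus)))).
That clade contains 20 terminal taxa: Alnus_borealis, Brassica_giganteus, Candida_australis, Carpinus_domesticus, Corvus_robustus, Enhydra_borealis, Fagus_albus, Homo_fluviatilis, Hylobates_elegans, Larix_borealis, Nyctereutes_vulgaris, Oncorhynchus_robustus, Oryzias_vulgaris, Pseudotsuga_longipes, Raphanus_nanus, Salamandra_palustris, Salmonella_albus, Sinapis_arenarius, Sorghum_sylvestris, Vespa_minor.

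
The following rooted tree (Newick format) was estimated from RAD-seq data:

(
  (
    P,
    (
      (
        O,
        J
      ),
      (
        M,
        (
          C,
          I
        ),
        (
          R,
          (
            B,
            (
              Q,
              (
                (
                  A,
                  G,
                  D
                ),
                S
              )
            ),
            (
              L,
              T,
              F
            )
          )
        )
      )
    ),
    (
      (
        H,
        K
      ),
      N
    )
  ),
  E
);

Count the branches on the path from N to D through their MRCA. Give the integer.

10

The MRCA of N and D is the node subtending (P,((O,J),(M,(C,I),(R,(B,(Q,((A,G,D),S)),(L,T,F))))),((H,K),N)).
From N up to that node: 2 branches. From D up to the same node: 8 branches. Total: 2 + 8 = 10.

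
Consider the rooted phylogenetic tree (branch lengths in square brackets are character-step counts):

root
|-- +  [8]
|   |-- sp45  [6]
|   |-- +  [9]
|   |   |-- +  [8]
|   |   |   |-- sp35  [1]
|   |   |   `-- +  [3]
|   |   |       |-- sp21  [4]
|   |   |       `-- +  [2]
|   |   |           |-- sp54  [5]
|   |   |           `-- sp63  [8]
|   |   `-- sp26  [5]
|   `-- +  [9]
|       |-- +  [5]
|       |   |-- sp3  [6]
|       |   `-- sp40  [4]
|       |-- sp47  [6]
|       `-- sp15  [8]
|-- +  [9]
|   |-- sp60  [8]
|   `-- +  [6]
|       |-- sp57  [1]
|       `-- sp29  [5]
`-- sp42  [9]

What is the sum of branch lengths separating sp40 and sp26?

The path runs sp40 → … → MRCA → … → sp26; the MRCA is the node subtending (sp45,((sp35,(sp21,(sp54,sp63))),sp26),((sp3,sp40),sp47,sp15)).
Branch lengths along that path: 4 + 5 + 9 + 9 + 5 = 32.

32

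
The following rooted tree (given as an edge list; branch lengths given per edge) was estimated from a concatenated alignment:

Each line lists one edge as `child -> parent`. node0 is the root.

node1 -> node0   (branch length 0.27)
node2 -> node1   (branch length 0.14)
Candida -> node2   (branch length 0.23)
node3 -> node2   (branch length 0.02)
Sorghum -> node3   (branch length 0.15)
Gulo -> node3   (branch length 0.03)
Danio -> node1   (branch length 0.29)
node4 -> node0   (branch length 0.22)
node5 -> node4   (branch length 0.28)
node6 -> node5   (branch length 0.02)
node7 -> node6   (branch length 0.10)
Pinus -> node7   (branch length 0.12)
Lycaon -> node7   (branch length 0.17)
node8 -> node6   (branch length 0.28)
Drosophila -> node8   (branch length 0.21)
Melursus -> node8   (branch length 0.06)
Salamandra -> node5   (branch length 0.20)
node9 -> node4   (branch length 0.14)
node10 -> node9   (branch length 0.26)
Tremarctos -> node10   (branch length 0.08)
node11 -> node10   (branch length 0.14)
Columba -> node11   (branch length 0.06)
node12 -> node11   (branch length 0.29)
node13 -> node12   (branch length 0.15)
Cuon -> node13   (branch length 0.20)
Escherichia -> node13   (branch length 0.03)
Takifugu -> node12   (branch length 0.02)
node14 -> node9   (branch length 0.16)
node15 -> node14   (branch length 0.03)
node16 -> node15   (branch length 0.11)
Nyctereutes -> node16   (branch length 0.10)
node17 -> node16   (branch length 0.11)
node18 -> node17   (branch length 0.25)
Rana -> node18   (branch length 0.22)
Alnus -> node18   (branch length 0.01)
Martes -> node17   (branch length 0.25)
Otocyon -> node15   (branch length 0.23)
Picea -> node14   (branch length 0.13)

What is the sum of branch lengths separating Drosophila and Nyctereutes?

1.33

The path runs Drosophila → … → MRCA → … → Nyctereutes; the MRCA is the node subtending ((((Pinus,Lycaon),(Drosophila,Melursus)),Salamandra),((Tremarctos,(Columba,((Cuon,Escherichia),Takifugu))),(((Nyctereutes,((Rana,Alnus),Martes)),Otocyon),Picea))).
Branch lengths along that path: 0.21 + 0.28 + 0.02 + 0.28 + 0.14 + 0.16 + 0.03 + 0.11 + 0.10 = 1.33.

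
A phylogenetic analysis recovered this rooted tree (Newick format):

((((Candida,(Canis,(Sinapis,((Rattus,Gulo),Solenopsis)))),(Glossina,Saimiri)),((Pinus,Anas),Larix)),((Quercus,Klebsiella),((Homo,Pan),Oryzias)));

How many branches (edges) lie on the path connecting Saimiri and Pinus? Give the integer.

6

The MRCA of Saimiri and Pinus is the node subtending (((Candida,(Canis,(Sinapis,((Rattus,Gulo),Solenopsis)))),(Glossina,Saimiri)),((Pinus,Anas),Larix)).
From Saimiri up to that node: 3 branches. From Pinus up to the same node: 3 branches. Total: 3 + 3 = 6.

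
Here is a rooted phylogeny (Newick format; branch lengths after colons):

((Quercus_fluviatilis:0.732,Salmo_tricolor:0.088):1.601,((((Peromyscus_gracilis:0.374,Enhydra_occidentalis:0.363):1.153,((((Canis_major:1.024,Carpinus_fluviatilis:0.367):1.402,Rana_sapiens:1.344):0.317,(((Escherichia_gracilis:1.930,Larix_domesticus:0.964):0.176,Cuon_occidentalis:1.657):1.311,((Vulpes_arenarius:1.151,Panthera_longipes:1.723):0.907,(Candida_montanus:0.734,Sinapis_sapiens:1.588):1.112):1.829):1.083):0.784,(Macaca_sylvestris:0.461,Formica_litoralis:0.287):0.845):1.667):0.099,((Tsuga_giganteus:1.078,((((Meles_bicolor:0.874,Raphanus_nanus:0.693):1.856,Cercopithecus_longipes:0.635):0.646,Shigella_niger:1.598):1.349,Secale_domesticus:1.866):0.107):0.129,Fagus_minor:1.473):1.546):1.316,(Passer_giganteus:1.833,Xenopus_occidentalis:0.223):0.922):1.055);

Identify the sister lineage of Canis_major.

Carpinus_fluviatilis

Canis_major attaches to the tree at the node subtending (Canis_major,Carpinus_fluviatilis).
The other lineage descending from that same node — the sister group — is the single tip Carpinus_fluviatilis.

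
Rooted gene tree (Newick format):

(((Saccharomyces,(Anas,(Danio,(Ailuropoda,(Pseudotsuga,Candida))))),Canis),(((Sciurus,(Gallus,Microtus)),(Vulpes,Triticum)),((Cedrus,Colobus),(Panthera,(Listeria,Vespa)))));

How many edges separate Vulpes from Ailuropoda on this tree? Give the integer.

The MRCA of Vulpes and Ailuropoda is the root of the tree.
From Vulpes up to that node: 4 branches. From Ailuropoda up to the same node: 6 branches. Total: 4 + 6 = 10.

10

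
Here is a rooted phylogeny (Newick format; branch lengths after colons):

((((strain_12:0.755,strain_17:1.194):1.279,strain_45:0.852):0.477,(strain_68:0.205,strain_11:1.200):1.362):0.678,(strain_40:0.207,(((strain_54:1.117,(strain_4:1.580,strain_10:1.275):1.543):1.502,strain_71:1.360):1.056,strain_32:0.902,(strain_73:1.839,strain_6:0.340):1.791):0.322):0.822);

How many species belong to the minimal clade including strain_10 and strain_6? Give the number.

The MRCA of strain_10 and strain_6 is the node subtending (((strain_54,(strain_4,strain_10)),strain_71),strain_32,(strain_73,strain_6)).
That clade contains 7 terminal taxa: strain_10, strain_32, strain_4, strain_54, strain_6, strain_71, strain_73.

7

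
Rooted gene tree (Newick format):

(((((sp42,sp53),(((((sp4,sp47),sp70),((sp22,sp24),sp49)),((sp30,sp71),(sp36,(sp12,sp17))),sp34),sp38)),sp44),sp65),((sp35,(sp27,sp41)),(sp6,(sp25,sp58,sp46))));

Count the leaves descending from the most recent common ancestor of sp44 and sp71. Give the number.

The MRCA of sp44 and sp71 is the node subtending (((sp42,sp53),(((((sp4,sp47),sp70),((sp22,sp24),sp49)),((sp30,sp71),(sp36,(sp12,sp17))),sp34),sp38)),sp44).
That clade contains 16 terminal taxa: sp12, sp17, sp22, sp24, sp30, sp34, sp36, sp38, sp4, sp42, sp44, sp47, sp49, sp53, sp70, sp71.

16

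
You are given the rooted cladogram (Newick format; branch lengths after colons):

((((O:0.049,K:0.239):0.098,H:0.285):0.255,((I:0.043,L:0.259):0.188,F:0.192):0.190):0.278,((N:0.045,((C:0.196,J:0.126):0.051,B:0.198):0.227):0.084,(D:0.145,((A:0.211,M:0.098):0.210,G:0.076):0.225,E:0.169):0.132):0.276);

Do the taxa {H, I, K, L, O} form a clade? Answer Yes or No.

The MRCA of the listed taxa subtends (((O,K),H),((I,L),F)).
That clade also contains F, which is not in the proposed group, so the group is not monophyletic.

No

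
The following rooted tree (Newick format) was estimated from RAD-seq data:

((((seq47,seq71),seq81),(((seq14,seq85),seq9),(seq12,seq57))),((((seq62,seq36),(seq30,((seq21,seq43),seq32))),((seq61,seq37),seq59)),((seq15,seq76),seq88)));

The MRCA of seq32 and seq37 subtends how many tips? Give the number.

9

The MRCA of seq32 and seq37 is the node subtending (((seq62,seq36),(seq30,((seq21,seq43),seq32))),((seq61,seq37),seq59)).
That clade contains 9 terminal taxa: seq21, seq30, seq32, seq36, seq37, seq43, seq59, seq61, seq62.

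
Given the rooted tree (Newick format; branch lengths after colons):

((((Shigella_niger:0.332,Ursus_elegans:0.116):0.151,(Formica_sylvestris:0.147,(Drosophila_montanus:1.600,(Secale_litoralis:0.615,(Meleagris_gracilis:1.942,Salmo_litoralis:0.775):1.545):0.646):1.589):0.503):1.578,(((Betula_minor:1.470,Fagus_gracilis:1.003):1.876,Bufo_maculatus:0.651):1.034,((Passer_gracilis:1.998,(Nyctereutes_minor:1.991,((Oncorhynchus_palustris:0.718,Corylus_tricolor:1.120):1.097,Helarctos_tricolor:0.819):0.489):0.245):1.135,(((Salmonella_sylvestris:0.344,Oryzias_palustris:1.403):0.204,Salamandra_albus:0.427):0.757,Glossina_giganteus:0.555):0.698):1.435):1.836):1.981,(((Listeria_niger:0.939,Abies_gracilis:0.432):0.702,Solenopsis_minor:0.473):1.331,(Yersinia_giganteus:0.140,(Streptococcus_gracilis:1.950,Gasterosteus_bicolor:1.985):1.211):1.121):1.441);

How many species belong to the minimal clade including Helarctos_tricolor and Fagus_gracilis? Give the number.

12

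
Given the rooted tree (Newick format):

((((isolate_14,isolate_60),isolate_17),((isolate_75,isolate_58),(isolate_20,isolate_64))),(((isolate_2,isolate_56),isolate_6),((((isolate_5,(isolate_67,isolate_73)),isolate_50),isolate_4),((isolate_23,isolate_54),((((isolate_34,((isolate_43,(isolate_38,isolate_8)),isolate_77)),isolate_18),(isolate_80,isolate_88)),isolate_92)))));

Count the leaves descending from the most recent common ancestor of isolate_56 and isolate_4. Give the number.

19

The MRCA of isolate_56 and isolate_4 is the node subtending (((isolate_2,isolate_56),isolate_6),((((isolate_5,(isolate_67,isolate_73)),isolate_50),isolate_4),((isolate_23,isolate_54),((((isolate_34,((isolate_43,(isolate_38,isolate_8)),isolate_77)),isolate_18),(isolate_80,isolate_88)),isolate_92)))).
That clade contains 19 terminal taxa: isolate_18, isolate_2, isolate_23, isolate_34, isolate_38, isolate_4, isolate_43, isolate_5, isolate_50, isolate_54, isolate_56, isolate_6, isolate_67, isolate_73, isolate_77, isolate_8, isolate_80, isolate_88, isolate_92.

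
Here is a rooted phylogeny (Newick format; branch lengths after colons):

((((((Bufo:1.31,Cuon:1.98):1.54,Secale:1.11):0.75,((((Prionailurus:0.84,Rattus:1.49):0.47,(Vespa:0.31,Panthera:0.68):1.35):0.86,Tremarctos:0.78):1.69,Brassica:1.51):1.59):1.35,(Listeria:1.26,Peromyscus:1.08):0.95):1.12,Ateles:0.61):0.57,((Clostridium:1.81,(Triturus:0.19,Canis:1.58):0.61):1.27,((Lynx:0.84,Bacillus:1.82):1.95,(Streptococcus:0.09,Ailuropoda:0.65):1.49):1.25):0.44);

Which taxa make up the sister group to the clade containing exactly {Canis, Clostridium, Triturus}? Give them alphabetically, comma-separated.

Ailuropoda, Bacillus, Lynx, Streptococcus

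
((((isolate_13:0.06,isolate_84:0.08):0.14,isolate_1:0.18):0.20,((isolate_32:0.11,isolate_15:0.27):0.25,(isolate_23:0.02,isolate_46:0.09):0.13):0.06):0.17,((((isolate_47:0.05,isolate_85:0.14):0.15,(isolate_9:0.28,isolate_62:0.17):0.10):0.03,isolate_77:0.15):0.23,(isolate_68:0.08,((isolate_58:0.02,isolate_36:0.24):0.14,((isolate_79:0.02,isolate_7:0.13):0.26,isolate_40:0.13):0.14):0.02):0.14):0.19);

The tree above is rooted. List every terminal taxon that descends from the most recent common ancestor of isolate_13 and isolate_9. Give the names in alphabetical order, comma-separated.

Tracing isolate_13: it sits inside (isolate_13,isolate_84).
Tracing isolate_9: it sits inside (isolate_9,isolate_62).
The smallest clade enclosing both is the whole tree (their MRCA is the root), so the answer is all 18 tips in alphabetical order.

isolate_1, isolate_13, isolate_15, isolate_23, isolate_32, isolate_36, isolate_40, isolate_46, isolate_47, isolate_58, isolate_62, isolate_68, isolate_7, isolate_77, isolate_79, isolate_84, isolate_85, isolate_9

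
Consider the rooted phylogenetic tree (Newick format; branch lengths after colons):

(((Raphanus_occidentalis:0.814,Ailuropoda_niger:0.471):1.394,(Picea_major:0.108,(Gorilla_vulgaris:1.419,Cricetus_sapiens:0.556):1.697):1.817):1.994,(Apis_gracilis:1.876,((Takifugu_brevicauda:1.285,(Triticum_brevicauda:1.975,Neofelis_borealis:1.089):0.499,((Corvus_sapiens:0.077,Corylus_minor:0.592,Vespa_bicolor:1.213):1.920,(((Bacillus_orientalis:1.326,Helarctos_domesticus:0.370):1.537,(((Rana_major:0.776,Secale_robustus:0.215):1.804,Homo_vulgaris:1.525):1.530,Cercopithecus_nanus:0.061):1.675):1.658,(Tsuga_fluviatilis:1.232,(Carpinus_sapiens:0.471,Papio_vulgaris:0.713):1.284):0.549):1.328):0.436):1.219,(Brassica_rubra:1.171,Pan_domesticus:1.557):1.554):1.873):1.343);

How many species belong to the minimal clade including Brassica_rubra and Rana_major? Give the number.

The MRCA of Brassica_rubra and Rana_major is the node subtending ((Takifugu_brevicauda,(Triticum_brevicauda,Neofelis_borealis),((Corvus_sapiens,Corylus_minor,Vespa_bicolor),(((Bacillus_orientalis,Helarctos_domesticus),(((Rana_major,Secale_robustus),Homo_vulgaris),Cercopithecus_nanus)),(Tsuga_fluviatilis,(Carpinus_sapiens,Papio_vulgaris))))),(Brassica_rubra,Pan_domesticus)).
That clade contains 17 terminal taxa: Bacillus_orientalis, Brassica_rubra, Carpinus_sapiens, Cercopithecus_nanus, Corvus_sapiens, Corylus_minor, Helarctos_domesticus, Homo_vulgaris, Neofelis_borealis, Pan_domesticus, Papio_vulgaris, Rana_major, Secale_robustus, Takifugu_brevicauda, Triticum_brevicauda, Tsuga_fluviatilis, Vespa_bicolor.

17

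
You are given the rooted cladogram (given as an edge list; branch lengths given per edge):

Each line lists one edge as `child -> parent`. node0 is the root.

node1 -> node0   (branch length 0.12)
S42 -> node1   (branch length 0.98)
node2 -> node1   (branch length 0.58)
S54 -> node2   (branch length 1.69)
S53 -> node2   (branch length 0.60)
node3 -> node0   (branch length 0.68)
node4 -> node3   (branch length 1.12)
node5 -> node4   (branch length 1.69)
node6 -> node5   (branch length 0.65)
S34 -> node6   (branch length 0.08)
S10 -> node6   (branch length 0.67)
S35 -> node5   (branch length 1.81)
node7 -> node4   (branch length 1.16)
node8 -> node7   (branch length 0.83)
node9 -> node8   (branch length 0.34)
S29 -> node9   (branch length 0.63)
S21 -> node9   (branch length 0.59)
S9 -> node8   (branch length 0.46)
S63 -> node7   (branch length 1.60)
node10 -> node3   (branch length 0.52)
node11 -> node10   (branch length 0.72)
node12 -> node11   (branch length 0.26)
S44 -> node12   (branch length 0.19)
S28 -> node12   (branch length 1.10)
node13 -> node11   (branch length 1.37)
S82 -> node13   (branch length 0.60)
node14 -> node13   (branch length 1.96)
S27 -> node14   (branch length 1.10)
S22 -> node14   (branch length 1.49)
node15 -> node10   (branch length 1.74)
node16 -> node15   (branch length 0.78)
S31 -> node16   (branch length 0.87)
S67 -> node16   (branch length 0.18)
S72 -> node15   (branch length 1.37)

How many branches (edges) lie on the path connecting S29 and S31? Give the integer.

9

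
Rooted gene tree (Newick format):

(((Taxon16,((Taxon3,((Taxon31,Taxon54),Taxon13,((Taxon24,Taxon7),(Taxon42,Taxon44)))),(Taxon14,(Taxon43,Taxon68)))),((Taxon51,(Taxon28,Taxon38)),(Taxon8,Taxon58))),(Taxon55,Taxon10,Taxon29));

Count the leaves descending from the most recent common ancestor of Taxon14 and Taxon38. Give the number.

17

The MRCA of Taxon14 and Taxon38 is the node subtending ((Taxon16,((Taxon3,((Taxon31,Taxon54),Taxon13,((Taxon24,Taxon7),(Taxon42,Taxon44)))),(Taxon14,(Taxon43,Taxon68)))),((Taxon51,(Taxon28,Taxon38)),(Taxon8,Taxon58))).
That clade contains 17 terminal taxa: Taxon13, Taxon14, Taxon16, Taxon24, Taxon28, Taxon3, Taxon31, Taxon38, Taxon42, Taxon43, Taxon44, Taxon51, Taxon54, Taxon58, Taxon68, Taxon7, Taxon8.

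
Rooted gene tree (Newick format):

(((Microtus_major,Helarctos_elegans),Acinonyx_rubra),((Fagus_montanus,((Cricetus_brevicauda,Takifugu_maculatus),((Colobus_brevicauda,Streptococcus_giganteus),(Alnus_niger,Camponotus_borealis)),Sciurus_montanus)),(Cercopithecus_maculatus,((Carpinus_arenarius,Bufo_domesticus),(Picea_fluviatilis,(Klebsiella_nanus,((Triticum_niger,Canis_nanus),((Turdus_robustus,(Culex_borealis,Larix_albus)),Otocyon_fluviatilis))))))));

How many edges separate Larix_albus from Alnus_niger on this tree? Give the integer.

14

The MRCA of Larix_albus and Alnus_niger is the node subtending ((Fagus_montanus,((Cricetus_brevicauda,Takifugu_maculatus),((Colobus_brevicauda,Streptococcus_giganteus),(Alnus_niger,Camponotus_borealis)),Sciurus_montanus)),(Cercopithecus_maculatus,((Carpinus_arenarius,Bufo_domesticus),(Picea_fluviatilis,(Klebsiella_nanus,((Triticum_niger,Canis_nanus),((Turdus_robustus,(Culex_borealis,Larix_albus)),Otocyon_fluviatilis))))))).
From Larix_albus up to that node: 9 branches. From Alnus_niger up to the same node: 5 branches. Total: 9 + 5 = 14.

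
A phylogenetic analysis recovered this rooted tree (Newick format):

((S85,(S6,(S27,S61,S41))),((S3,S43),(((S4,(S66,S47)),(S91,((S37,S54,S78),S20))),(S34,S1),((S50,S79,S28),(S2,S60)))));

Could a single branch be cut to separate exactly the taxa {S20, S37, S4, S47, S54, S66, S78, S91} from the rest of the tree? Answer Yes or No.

Yes

The most recent common ancestor of these taxa subtends ((S4,(S66,S47)),(S91,((S37,S54,S78),S20))).
That clade has exactly 8 tips — every listed taxon and nothing else — so the group is monophyletic.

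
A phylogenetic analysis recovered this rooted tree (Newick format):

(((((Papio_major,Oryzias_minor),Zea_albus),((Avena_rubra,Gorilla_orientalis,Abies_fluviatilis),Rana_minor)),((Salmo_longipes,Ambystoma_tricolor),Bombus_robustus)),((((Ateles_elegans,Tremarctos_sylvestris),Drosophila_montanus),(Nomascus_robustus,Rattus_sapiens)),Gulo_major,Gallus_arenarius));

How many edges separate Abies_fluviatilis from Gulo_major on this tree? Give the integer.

The MRCA of Abies_fluviatilis and Gulo_major is the root of the tree.
From Abies_fluviatilis up to that node: 5 branches. From Gulo_major up to the same node: 2 branches. Total: 5 + 2 = 7.

7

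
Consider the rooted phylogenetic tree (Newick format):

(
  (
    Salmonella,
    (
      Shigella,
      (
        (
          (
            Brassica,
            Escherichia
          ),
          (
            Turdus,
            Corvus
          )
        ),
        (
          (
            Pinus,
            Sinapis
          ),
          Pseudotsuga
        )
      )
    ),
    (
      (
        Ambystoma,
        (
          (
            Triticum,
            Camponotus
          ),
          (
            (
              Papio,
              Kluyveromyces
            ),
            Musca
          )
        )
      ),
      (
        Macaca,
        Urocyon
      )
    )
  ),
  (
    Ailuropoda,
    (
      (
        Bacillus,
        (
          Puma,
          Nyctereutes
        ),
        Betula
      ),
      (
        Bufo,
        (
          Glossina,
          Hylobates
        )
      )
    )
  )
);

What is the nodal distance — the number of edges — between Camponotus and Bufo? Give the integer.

10

The MRCA of Camponotus and Bufo is the root of the tree.
From Camponotus up to that node: 6 branches. From Bufo up to the same node: 4 branches. Total: 6 + 4 = 10.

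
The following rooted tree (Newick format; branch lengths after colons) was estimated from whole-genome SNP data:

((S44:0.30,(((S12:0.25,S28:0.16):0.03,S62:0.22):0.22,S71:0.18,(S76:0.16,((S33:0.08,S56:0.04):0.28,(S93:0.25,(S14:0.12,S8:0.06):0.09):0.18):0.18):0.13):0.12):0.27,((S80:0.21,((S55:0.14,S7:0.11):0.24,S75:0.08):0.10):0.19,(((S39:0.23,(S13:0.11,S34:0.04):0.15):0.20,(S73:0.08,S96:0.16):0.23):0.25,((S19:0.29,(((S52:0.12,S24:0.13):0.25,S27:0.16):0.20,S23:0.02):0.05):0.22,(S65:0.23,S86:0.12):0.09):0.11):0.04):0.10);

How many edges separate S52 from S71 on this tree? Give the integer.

11

The MRCA of S52 and S71 is the root of the tree.
From S52 up to that node: 8 branches. From S71 up to the same node: 3 branches. Total: 8 + 3 = 11.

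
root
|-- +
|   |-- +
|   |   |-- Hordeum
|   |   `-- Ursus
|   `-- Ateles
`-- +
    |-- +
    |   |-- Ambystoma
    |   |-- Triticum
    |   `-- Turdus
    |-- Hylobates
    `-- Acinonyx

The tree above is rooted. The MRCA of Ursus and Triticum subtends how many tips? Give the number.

8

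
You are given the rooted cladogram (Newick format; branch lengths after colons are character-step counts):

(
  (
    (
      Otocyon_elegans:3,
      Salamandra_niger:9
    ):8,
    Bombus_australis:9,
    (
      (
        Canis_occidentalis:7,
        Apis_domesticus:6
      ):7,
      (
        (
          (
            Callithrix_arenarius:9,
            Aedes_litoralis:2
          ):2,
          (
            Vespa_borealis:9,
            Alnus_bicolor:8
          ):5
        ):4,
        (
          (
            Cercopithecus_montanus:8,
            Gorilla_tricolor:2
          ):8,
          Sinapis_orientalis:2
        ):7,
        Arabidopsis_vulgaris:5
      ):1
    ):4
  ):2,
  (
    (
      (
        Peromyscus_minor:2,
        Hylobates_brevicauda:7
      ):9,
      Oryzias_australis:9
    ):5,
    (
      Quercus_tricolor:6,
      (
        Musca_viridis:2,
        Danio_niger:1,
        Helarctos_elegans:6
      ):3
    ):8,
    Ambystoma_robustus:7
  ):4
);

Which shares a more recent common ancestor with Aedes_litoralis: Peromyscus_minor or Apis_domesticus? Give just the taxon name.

Apis_domesticus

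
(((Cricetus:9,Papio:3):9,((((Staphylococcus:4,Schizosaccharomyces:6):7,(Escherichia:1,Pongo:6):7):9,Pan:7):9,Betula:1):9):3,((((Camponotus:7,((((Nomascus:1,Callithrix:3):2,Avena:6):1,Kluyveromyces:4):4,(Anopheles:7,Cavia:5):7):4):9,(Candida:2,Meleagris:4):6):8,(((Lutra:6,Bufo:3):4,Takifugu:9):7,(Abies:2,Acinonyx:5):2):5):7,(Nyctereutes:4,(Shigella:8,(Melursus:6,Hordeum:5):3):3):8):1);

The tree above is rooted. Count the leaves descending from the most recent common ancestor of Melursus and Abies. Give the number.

18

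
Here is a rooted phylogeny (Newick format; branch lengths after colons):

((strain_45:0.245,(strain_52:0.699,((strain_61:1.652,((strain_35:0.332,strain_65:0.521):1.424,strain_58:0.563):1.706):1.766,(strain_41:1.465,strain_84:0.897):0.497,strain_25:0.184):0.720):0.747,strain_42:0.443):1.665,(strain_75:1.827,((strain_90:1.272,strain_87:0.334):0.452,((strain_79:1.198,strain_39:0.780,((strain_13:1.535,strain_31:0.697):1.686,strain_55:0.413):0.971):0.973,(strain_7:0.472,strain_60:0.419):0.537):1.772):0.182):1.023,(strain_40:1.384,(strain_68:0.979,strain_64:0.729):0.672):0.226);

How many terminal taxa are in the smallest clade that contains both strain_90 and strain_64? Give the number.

The MRCA of strain_90 and strain_64 is the root, so the clade is the entire tree.
That clade contains 23 terminal taxa: strain_13, strain_25, strain_31, strain_35, strain_39, strain_40, strain_41, strain_42, strain_45, strain_52, strain_55, strain_58, strain_60, strain_61, strain_64, strain_65, strain_68, strain_7, strain_75, strain_79, strain_84, strain_87, strain_90.

23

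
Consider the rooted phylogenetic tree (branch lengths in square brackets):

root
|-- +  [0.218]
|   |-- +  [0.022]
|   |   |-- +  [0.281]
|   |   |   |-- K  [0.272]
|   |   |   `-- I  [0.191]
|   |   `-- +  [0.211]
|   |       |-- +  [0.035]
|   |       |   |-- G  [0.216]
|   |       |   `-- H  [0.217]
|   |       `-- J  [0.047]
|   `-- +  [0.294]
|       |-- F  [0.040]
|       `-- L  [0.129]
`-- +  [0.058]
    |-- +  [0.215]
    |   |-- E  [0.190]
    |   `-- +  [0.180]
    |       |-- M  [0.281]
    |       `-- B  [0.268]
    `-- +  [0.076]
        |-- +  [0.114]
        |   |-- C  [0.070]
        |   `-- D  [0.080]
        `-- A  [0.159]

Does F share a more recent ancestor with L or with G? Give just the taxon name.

The MRCA of F and L subtends (F,L) (2 taxa).
The MRCA of F and G subtends (((K,I),((G,H),J)),(F,L)) (7 taxa).
The first is nested inside the second, so F shares a more recent common ancestor with L.

L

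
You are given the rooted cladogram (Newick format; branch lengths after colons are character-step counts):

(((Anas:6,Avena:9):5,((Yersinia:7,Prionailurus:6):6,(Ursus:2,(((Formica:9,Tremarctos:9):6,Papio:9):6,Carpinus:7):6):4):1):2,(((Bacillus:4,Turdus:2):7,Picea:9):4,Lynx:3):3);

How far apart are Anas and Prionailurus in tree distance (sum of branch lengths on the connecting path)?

24

The path runs Anas → … → MRCA → … → Prionailurus; the MRCA is the node subtending ((Anas,Avena),((Yersinia,Prionailurus),(Ursus,(((Formica,Tremarctos),Papio),Carpinus)))).
Branch lengths along that path: 6 + 5 + 1 + 6 + 6 = 24.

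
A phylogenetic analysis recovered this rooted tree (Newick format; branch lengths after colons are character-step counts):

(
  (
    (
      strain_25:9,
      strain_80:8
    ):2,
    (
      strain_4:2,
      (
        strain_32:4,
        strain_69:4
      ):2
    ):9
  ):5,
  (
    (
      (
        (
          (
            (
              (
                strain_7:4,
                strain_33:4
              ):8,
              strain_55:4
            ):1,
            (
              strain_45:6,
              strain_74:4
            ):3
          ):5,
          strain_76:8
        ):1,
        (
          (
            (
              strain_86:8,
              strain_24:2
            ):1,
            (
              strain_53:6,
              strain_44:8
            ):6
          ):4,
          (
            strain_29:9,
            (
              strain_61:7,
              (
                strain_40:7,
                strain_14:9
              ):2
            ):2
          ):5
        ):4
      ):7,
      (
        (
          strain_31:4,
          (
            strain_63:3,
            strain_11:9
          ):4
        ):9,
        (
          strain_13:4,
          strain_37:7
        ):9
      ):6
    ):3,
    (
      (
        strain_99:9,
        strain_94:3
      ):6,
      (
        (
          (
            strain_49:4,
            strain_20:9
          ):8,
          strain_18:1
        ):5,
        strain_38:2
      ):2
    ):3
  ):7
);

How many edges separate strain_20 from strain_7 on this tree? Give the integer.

12

The MRCA of strain_20 and strain_7 is the node subtending (((((((strain_7,strain_33),strain_55),(strain_45,strain_74)),strain_76),(((strain_86,strain_24),(strain_53,strain_44)),(strain_29,(strain_61,(strain_40,strain_14))))),((strain_31,(strain_63,strain_11)),(strain_13,strain_37))),((strain_99,strain_94),(((strain_49,strain_20),strain_18),strain_38))).
From strain_20 up to that node: 5 branches. From strain_7 up to the same node: 7 branches. Total: 5 + 7 = 12.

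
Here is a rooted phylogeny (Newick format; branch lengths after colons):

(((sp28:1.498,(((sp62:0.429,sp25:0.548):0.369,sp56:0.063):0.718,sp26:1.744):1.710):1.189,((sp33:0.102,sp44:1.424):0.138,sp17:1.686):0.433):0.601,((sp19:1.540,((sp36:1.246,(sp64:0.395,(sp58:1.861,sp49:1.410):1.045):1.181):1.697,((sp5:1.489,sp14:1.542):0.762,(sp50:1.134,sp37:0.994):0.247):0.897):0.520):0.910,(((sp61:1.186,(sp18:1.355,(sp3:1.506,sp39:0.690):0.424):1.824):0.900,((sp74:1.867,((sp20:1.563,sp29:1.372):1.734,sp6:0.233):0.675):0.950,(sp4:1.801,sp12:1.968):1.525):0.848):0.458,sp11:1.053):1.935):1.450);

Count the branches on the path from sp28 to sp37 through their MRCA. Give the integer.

9

The MRCA of sp28 and sp37 is the root of the tree.
From sp28 up to that node: 3 branches. From sp37 up to the same node: 6 branches. Total: 3 + 6 = 9.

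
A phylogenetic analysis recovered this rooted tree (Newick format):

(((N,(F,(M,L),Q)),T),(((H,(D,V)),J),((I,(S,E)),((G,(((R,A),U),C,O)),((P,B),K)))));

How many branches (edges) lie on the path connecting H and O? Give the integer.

8

The MRCA of H and O is the node subtending (((H,(D,V)),J),((I,(S,E)),((G,(((R,A),U),C,O)),((P,B),K)))).
From H up to that node: 3 branches. From O up to the same node: 5 branches. Total: 3 + 5 = 8.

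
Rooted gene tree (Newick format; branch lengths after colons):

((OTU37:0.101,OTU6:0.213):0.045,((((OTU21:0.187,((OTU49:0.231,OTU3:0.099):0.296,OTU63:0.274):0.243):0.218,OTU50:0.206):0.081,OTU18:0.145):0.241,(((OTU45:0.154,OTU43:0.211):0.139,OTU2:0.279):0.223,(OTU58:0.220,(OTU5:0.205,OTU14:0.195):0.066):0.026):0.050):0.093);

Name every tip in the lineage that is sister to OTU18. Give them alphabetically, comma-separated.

OTU21, OTU3, OTU49, OTU50, OTU63

OTU18 attaches to the tree at the node subtending (((OTU21,((OTU49,OTU3),OTU63)),OTU50),OTU18).
The other lineage descending from that same node — the sister group — is ((OTU21,((OTU49,OTU3),OTU63)),OTU50); its 5 tips in alphabetical order are the answer.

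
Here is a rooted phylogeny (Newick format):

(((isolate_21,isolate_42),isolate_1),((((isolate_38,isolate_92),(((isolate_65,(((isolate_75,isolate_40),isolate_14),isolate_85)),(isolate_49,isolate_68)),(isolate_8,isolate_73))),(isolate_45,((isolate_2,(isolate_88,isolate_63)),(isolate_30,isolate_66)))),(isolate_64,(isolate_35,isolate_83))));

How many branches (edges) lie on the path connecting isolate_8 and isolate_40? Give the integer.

8

The MRCA of isolate_8 and isolate_40 is the node subtending (((isolate_65,(((isolate_75,isolate_40),isolate_14),isolate_85)),(isolate_49,isolate_68)),(isolate_8,isolate_73)).
From isolate_8 up to that node: 2 branches. From isolate_40 up to the same node: 6 branches. Total: 2 + 6 = 8.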